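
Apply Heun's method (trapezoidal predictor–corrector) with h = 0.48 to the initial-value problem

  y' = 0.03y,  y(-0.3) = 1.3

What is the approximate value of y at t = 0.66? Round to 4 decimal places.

Heun: k1 = f(t_n, y_n); k2 = f(t_n + h, y_n + h·k1); y_{n+1} = y_n + (h/2)·(k1 + k2).
t=-0.300000, y=1.300000:
  k1 = f(-0.300000, 1.300000) = 0.039000
  k2 = f(0.180000, 1.318720) = 0.039562
  y ← 1.300000 + (0.48/2)·(0.039000 + 0.039562) = 1.318855
t=0.180000, y=1.318855:
  k1 = f(0.180000, 1.318855) = 0.039566
  k2 = f(0.660000, 1.337846) = 0.040135
  y ← 1.318855 + (0.48/2)·(0.039566 + 0.040135) = 1.337983
y(0.66) ≈ 1.3380

1.3380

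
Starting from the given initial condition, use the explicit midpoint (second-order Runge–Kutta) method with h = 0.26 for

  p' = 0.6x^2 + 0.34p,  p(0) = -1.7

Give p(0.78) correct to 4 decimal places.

Midpoint: k1 = f(x_n, p_n); k2 = f(x_n + h/2, p_n + (h/2)·k1); p_{n+1} = p_n + h·k2.
x=0.000000, p=-1.700000:
  k1 = f(0.000000, -1.700000) = -0.578000
  k2 = f(0.130000, -1.775140) = -0.593408
  p ← -1.700000 + 0.26·(-0.593408) = -1.854286
x=0.260000, p=-1.854286:
  k1 = f(0.260000, -1.854286) = -0.589897
  k2 = f(0.390000, -1.930973) = -0.565271
  p ← -1.854286 + 0.26·(-0.565271) = -2.001256
x=0.520000, p=-2.001256:
  k1 = f(0.520000, -2.001256) = -0.518187
  k2 = f(0.650000, -2.068621) = -0.449831
  p ← -2.001256 + 0.26·(-0.449831) = -2.118212
p(0.78) ≈ -2.1182

-2.1182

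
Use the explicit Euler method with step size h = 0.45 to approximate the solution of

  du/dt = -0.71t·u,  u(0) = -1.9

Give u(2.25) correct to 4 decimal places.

-0.2801

Euler: u_{n+1} = u_n + h·f(t_n, u_n).
t=0.000000, u=-1.900000: f=0.000000 → u ← -1.900000 + 0.45·0.000000 = -1.900000
t=0.450000, u=-1.900000: f=0.607050 → u ← -1.900000 + 0.45·0.607050 = -1.626827
t=0.900000, u=-1.626827: f=1.039543 → u ← -1.626827 + 0.45·1.039543 = -1.159033
t=1.350000, u=-1.159033: f=1.110933 → u ← -1.159033 + 0.45·1.110933 = -0.659113
t=1.800000, u=-0.659113: f=0.842347 → u ← -0.659113 + 0.45·0.842347 = -0.280057
u(2.25) ≈ -0.2801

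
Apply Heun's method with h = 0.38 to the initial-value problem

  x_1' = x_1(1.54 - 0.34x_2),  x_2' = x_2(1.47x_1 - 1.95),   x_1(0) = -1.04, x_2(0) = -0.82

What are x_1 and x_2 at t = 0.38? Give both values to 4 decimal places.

Heun on (x_1,x_2): k1 = f(t_n, state_n); k2 = f(t_n + h, state_n + h·k1); state_{n+1} = state_n + (h/2)·(k1 + k2).
0.000000: (-1.040000, -0.820000)
  k1 = (-1.891552, 2.852616)
  predictor → (-1.758790, 0.263994)
  k2 = (-2.550671, -1.197324)
  → (-1.884022, -0.505495)
(x_1(0.38), x_2(0.38)) ≈ (-1.8840, -0.5055)

-1.8840, -0.5055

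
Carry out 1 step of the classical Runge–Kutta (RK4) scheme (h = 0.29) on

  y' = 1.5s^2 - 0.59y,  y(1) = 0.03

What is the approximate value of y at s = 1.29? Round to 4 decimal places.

RK4: k1 = f(s_n, y_n); k2 = f(s_n + h/2, y_n + (h/2)·k1); k3 = f(s_n + h/2, y_n + (h/2)·k2); k4 = f(s_n + h, y_n + h·k3); y_{n+1} = y_n + (h/6)·(k1 + 2k2 + 2k3 + k4).
s=1.000000, y=0.030000:
  k1 = f(1.000000, 0.030000) = 1.482300
  k2 = f(1.145000, 0.244933) = 1.822027
  k3 = f(1.145000, 0.294194) = 1.792963
  k4 = f(1.290000, 0.549959) = 2.171674
  y ← 0.030000 + (0.29/6)·(k1 + 2k2 + 2k3 + k4) = 0.556058
y(1.29) ≈ 0.5561

0.5561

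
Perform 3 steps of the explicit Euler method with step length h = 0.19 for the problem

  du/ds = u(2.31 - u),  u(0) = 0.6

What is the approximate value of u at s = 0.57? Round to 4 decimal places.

Euler: u_{n+1} = u_n + h·f(s_n, u_n).
s=0.000000, u=0.600000: f=1.026000 → u ← 0.600000 + 0.19·1.026000 = 0.794940
s=0.190000, u=0.794940: f=1.204382 → u ← 0.794940 + 0.19·1.204382 = 1.023773
s=0.380000, u=1.023773: f=1.316804 → u ← 1.023773 + 0.19·1.316804 = 1.273965
u(0.57) ≈ 1.2740

1.2740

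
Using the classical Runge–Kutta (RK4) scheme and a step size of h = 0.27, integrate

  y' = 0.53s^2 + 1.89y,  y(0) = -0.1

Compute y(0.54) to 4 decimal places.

-0.2407

RK4: k1 = f(s_n, y_n); k2 = f(s_n + h/2, y_n + (h/2)·k1); k3 = f(s_n + h/2, y_n + (h/2)·k2); k4 = f(s_n + h, y_n + h·k3); y_{n+1} = y_n + (h/6)·(k1 + 2k2 + 2k3 + k4).
s=0.000000, y=-0.100000:
  k1 = f(0.000000, -0.100000) = -0.189000
  k2 = f(0.135000, -0.125515) = -0.227564
  k3 = f(0.135000, -0.130721) = -0.237404
  k4 = f(0.270000, -0.164099) = -0.271510
  y ← -0.100000 + (0.27/6)·(k1 + 2k2 + 2k3 + k4) = -0.162570
s=0.270000, y=-0.162570:
  k1 = f(0.270000, -0.162570) = -0.268620
  k2 = f(0.405000, -0.198834) = -0.288863
  k3 = f(0.405000, -0.201567) = -0.294027
  k4 = f(0.540000, -0.241957) = -0.302752
  y ← -0.162570 + (0.27/6)·(k1 + 2k2 + 2k3 + k4) = -0.240742
y(0.54) ≈ -0.2407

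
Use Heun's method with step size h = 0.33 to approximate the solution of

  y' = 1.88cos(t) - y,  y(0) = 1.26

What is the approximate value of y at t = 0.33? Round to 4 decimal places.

Heun: k1 = f(t_n, y_n); k2 = f(t_n + h, y_n + h·k1); y_{n+1} = y_n + (h/2)·(k1 + k2).
t=0.000000, y=1.260000:
  k1 = f(0.000000, 1.260000) = 0.620000
  k2 = f(0.330000, 1.464600) = 0.313960
  y ← 1.260000 + (0.33/2)·(0.620000 + 0.313960) = 1.414103
y(0.33) ≈ 1.4141

1.4141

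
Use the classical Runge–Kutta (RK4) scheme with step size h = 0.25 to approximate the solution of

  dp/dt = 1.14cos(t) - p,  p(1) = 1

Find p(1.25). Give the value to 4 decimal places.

RK4: k1 = f(t_n, p_n); k2 = f(t_n + h/2, p_n + (h/2)·k1); k3 = f(t_n + h/2, p_n + (h/2)·k2); k4 = f(t_n + h, p_n + h·k3); p_{n+1} = p_n + (h/6)·(k1 + 2k2 + 2k3 + k4).
t=1.000000, p=1.000000:
  k1 = f(1.000000, 1.000000) = -0.384055
  k2 = f(1.125000, 0.951993) = -0.460452
  k3 = f(1.125000, 0.942444) = -0.450902
  k4 = f(1.250000, 0.887274) = -0.527807
  p ← 1.000000 + (0.25/6)·(k1 + 2k2 + 2k3 + k4) = 0.886060
p(1.25) ≈ 0.8861

0.8861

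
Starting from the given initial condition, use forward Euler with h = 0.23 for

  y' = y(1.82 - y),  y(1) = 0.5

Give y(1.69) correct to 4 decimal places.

Euler: y_{n+1} = y_n + h·f(t_n, y_n).
t=1.000000, y=0.500000: f=0.660000 → y ← 0.500000 + 0.23·0.660000 = 0.651800
t=1.230000, y=0.651800: f=0.761433 → y ← 0.651800 + 0.23·0.761433 = 0.826930
t=1.460000, y=0.826930: f=0.821199 → y ← 0.826930 + 0.23·0.821199 = 1.015805
y(1.69) ≈ 1.0158

1.0158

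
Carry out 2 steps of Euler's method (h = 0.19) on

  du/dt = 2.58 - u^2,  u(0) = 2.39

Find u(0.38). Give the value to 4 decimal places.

1.6730

Euler: u_{n+1} = u_n + h·f(t_n, u_n).
t=0.000000, u=2.390000: f=-3.132100 → u ← 2.390000 + 0.19·(-3.132100) = 1.794901
t=0.190000, u=1.794901: f=-0.641670 → u ← 1.794901 + 0.19·(-0.641670) = 1.672984
u(0.38) ≈ 1.6730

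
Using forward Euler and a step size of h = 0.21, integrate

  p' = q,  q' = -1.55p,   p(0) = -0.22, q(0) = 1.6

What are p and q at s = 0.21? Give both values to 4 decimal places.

0.1160, 1.6716

Euler on (p,q): p_{n+1} = p_n + h·p', q_{n+1} = q_n + h·q'.
0.000000: (-0.220000, 1.600000); f=(1.600000, 0.341000) → (0.116000, 1.671610)
(p(0.21), q(0.21)) ≈ (0.1160, 1.6716)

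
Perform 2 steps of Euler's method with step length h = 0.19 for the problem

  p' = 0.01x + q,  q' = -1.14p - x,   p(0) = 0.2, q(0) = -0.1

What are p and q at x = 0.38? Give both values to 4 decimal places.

Euler on (p,q): p_{n+1} = p_n + h·p', q_{n+1} = q_n + h·q'.
0.000000: (0.200000, -0.100000); f=(-0.100000, -0.228000) → (0.181000, -0.143320)
0.190000: (0.181000, -0.143320); f=(-0.141420, -0.396340) → (0.154130, -0.218625)
(p(0.38), q(0.38)) ≈ (0.1541, -0.2186)

0.1541, -0.2186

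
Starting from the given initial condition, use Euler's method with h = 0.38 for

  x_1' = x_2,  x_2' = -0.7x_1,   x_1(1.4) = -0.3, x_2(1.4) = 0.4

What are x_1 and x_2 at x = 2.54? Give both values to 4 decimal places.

0.2316, 0.5100

Euler on (x_1,x_2): x_1_{n+1} = x_1_n + h·x_1', x_2_{n+1} = x_2_n + h·x_2'.
1.400000: (-0.300000, 0.400000); f=(0.400000, 0.210000) → (-0.148000, 0.479800)
1.780000: (-0.148000, 0.479800); f=(0.479800, 0.103600) → (0.034324, 0.519168)
2.160000: (0.034324, 0.519168); f=(0.519168, -0.024027) → (0.231608, 0.510038)
(x_1(2.54), x_2(2.54)) ≈ (0.2316, 0.5100)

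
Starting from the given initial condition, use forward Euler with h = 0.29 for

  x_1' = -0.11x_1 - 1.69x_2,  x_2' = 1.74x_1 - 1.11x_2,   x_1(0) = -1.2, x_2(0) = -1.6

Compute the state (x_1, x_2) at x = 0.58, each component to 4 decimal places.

Euler on (x_1,x_2): x_1_{n+1} = x_1_n + h·x_1', x_2_{n+1} = x_2_n + h·x_2'.
0.000000: (-1.200000, -1.600000); f=(2.836000, -0.312000) → (-0.377560, -1.690480)
0.290000: (-0.377560, -1.690480); f=(2.898443, 1.219478) → (0.462988, -1.336831)
(x_1(0.58), x_2(0.58)) ≈ (0.4630, -1.3368)

0.4630, -1.3368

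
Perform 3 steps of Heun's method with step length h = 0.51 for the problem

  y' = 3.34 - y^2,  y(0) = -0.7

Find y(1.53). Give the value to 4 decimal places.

1.2802

Heun: k1 = f(t_n, y_n); k2 = f(t_n + h, y_n + h·k1); y_{n+1} = y_n + (h/2)·(k1 + k2).
t=0.000000, y=-0.700000:
  k1 = f(0.000000, -0.700000) = 2.850000
  k2 = f(0.510000, 0.753500) = 2.772238
  y ← -0.700000 + (0.51/2)·(2.850000 + 2.772238) = 0.733671
t=0.510000, y=0.733671:
  k1 = f(0.510000, 0.733671) = 2.801727
  k2 = f(1.020000, 2.162552) = -1.336629
  y ← 0.733671 + (0.51/2)·(2.801727 + (-1.336629)) = 1.107271
t=1.020000, y=1.107271:
  k1 = f(1.020000, 1.107271) = 2.113952
  k2 = f(1.530000, 2.185386) = -1.435912
  y ← 1.107271 + (0.51/2)·(2.113952 + (-1.435912)) = 1.280171
y(1.53) ≈ 1.2802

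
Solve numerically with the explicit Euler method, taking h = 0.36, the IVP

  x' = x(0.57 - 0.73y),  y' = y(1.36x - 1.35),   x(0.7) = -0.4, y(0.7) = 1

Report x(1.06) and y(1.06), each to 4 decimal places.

Euler on (x,y): x_{n+1} = x_n + h·x', y_{n+1} = y_n + h·y'.
0.700000: (-0.400000, 1.000000); f=(0.064000, -1.894000) → (-0.376960, 0.318160)
(x(1.06), y(1.06)) ≈ (-0.3770, 0.3182)

-0.3770, 0.3182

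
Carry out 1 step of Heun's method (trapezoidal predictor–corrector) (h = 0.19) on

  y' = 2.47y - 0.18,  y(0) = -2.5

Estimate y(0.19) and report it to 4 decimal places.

-3.9908

Heun: k1 = f(x_n, y_n); k2 = f(x_n + h, y_n + h·k1); y_{n+1} = y_n + (h/2)·(k1 + k2).
x=0.000000, y=-2.500000:
  k1 = f(0.000000, -2.500000) = -6.355000
  k2 = f(0.190000, -3.707450) = -9.337402
  y ← -2.500000 + (0.19/2)·(-6.355000 + (-9.337402)) = -3.990778
y(0.19) ≈ -3.9908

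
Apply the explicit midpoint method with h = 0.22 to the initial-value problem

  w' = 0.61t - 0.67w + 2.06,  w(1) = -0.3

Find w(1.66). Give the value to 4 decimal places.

Midpoint: k1 = f(t_n, w_n); k2 = f(t_n + h/2, w_n + (h/2)·k1); w_{n+1} = w_n + h·k2.
t=1.000000, w=-0.300000:
  k1 = f(1.000000, -0.300000) = 2.871000
  k2 = f(1.110000, 0.015810) = 2.726507
  w ← -0.300000 + 0.22·2.726507 = 0.299832
t=1.220000, w=0.299832:
  k1 = f(1.220000, 0.299832) = 2.603313
  k2 = f(1.330000, 0.586196) = 2.478549
  w ← 0.299832 + 0.22·2.478549 = 0.845112
t=1.440000, w=0.845112:
  k1 = f(1.440000, 0.845112) = 2.372175
  k2 = f(1.550000, 1.106052) = 2.264445
  w ← 0.845112 + 0.22·2.264445 = 1.343290
w(1.66) ≈ 1.3433

1.3433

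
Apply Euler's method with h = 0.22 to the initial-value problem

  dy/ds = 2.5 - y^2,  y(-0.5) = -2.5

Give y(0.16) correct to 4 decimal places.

-10.6226

Euler: y_{n+1} = y_n + h·f(s_n, y_n).
s=-0.500000, y=-2.500000: f=-3.750000 → y ← -2.500000 + 0.22·(-3.750000) = -3.325000
s=-0.280000, y=-3.325000: f=-8.555625 → y ← -3.325000 + 0.22·(-8.555625) = -5.207238
s=-0.060000, y=-5.207238: f=-24.615322 → y ← -5.207238 + 0.22·(-24.615322) = -10.622608
y(0.16) ≈ -10.6226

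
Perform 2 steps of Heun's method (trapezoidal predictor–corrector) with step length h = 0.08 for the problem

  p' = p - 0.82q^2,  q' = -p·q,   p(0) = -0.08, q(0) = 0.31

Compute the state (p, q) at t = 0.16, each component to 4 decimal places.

Heun on (p,q): k1 = f(t_n, state_n); k2 = f(t_n + h, state_n + h·k1); state_{n+1} = state_n + (h/2)·(k1 + k2).
0.000000: (-0.080000, 0.310000)
  k1 = (-0.158802, 0.024800)
  predictor → (-0.092704, 0.311984)
  k2 = (-0.172518, 0.028922)
  → (-0.093253, 0.312149)
0.080000: (-0.093253, 0.312149)
  k1 = (-0.173151, 0.029109)
  predictor → (-0.107105, 0.314478)
  k2 = (-0.188200, 0.033682)
  → (-0.107707, 0.314661)
(p(0.16), q(0.16)) ≈ (-0.1077, 0.3147)

-0.1077, 0.3147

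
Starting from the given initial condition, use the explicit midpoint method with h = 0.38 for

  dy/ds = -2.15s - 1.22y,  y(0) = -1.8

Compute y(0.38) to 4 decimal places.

Midpoint: k1 = f(s_n, y_n); k2 = f(s_n + h/2, y_n + (h/2)·k1); y_{n+1} = y_n + h·k2.
s=0.000000, y=-1.800000:
  k1 = f(0.000000, -1.800000) = 2.196000
  k2 = f(0.190000, -1.382760) = 1.278467
  y ← -1.800000 + 0.38·1.278467 = -1.314182
y(0.38) ≈ -1.3142

-1.3142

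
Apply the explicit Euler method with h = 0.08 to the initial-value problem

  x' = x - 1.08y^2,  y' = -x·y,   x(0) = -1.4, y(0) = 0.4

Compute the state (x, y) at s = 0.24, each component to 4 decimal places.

-1.8197, 0.5656

Euler on (x,y): x_{n+1} = x_n + h·x', y_{n+1} = y_n + h·y'.
0.000000: (-1.400000, 0.400000); f=(-1.572800, 0.560000) → (-1.525824, 0.444800)
0.080000: (-1.525824, 0.444800); f=(-1.739499, 0.678687) → (-1.664984, 0.499095)
0.160000: (-1.664984, 0.499095); f=(-1.934007, 0.830985) → (-1.819704, 0.565574)
(x(0.24), y(0.24)) ≈ (-1.8197, 0.5656)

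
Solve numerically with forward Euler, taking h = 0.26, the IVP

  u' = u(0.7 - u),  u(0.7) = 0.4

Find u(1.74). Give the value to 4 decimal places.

0.5167

Euler: u_{n+1} = u_n + h·f(t_n, u_n).
t=0.700000, u=0.400000: f=0.120000 → u ← 0.400000 + 0.26·0.120000 = 0.431200
t=0.960000, u=0.431200: f=0.115907 → u ← 0.431200 + 0.26·0.115907 = 0.461336
t=1.220000, u=0.461336: f=0.110104 → u ← 0.461336 + 0.26·0.110104 = 0.489963
t=1.480000, u=0.489963: f=0.102910 → u ← 0.489963 + 0.26·0.102910 = 0.516720
u(1.74) ≈ 0.5167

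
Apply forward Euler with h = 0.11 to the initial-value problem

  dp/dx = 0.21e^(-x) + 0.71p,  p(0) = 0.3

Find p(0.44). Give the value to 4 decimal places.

Euler: p_{n+1} = p_n + h·f(x_n, p_n).
x=0.000000, p=0.300000: f=0.423000 → p ← 0.300000 + 0.11·0.423000 = 0.346530
x=0.110000, p=0.346530: f=0.434161 → p ← 0.346530 + 0.11·0.434161 = 0.394288
x=0.220000, p=0.394288: f=0.448473 → p ← 0.394288 + 0.11·0.448473 = 0.443620
x=0.330000, p=0.443620: f=0.465944 → p ← 0.443620 + 0.11·0.465944 = 0.494874
p(0.44) ≈ 0.4949

0.4949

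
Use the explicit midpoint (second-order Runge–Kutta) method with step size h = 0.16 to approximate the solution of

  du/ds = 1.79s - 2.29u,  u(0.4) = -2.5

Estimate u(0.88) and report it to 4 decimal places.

-0.5038

Midpoint: k1 = f(s_n, u_n); k2 = f(s_n + h/2, u_n + (h/2)·k1); u_{n+1} = u_n + h·k2.
s=0.400000, u=-2.500000:
  k1 = f(0.400000, -2.500000) = 6.441000
  k2 = f(0.480000, -1.984720) = 5.404209
  u ← -2.500000 + 0.16·5.404209 = -1.635327
s=0.560000, u=-1.635327:
  k1 = f(0.560000, -1.635327) = 4.747298
  k2 = f(0.640000, -1.255543) = 4.020793
  u ← -1.635327 + 0.16·4.020793 = -0.992000
s=0.720000, u=-0.992000:
  k1 = f(0.720000, -0.992000) = 3.560479
  k2 = f(0.800000, -0.707161) = 3.051400
  u ← -0.992000 + 0.16·3.051400 = -0.503776
u(0.88) ≈ -0.5038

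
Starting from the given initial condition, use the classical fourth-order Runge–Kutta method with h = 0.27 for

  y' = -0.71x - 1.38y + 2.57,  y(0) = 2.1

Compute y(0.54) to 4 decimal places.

1.8932

RK4: k1 = f(x_n, y_n); k2 = f(x_n + h/2, y_n + (h/2)·k1); k3 = f(x_n + h/2, y_n + (h/2)·k2); k4 = f(x_n + h, y_n + h·k3); y_{n+1} = y_n + (h/6)·(k1 + 2k2 + 2k3 + k4).
x=0.000000, y=2.100000:
  k1 = f(0.000000, 2.100000) = -0.328000
  k2 = f(0.135000, 2.055720) = -0.362744
  k3 = f(0.135000, 2.051030) = -0.356271
  k4 = f(0.270000, 2.003807) = -0.386953
  y ← 2.100000 + (0.27/6)·(k1 + 2k2 + 2k3 + k4) = 2.003116
x=0.270000, y=2.003116:
  k1 = f(0.270000, 2.003116) = -0.386000
  k2 = f(0.405000, 1.951006) = -0.409938
  k3 = f(0.405000, 1.947774) = -0.405478
  k4 = f(0.540000, 1.893637) = -0.426619
  y ← 2.003116 + (0.27/6)·(k1 + 2k2 + 2k3 + k4) = 1.893160
y(0.54) ≈ 1.8932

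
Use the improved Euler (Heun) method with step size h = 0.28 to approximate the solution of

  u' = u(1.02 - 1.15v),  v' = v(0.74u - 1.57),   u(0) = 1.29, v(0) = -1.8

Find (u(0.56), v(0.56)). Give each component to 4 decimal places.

Heun on (u,v): k1 = f(s_n, state_n); k2 = f(s_n + h, state_n + h·k1); state_{n+1} = state_n + (h/2)·(k1 + k2).
0.000000: (1.290000, -1.800000)
  k1 = (3.986100, 1.107720)
  predictor → (2.406108, -1.489838)
  k2 = (6.576649, -0.313641)
  → (2.768785, -1.688829)
0.280000: (2.768785, -1.688829)
  k1 = (8.201565, -0.808782)
  predictor → (5.065223, -1.915288)
  k2 = (16.323091, -4.172004)
  → (6.202237, -2.386139)
(u(0.56), v(0.56)) ≈ (6.2022, -2.3861)

6.2022, -2.3861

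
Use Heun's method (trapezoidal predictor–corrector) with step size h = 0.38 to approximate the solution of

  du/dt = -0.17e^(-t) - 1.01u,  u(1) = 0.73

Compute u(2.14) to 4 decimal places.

Heun: k1 = f(t_n, u_n); k2 = f(t_n + h, u_n + h·k1); u_{n+1} = u_n + (h/2)·(k1 + k2).
t=1.000000, u=0.730000:
  k1 = f(1.000000, 0.730000) = -0.799840
  k2 = f(1.380000, 0.426061) = -0.473090
  u ← 0.730000 + (0.38/2)·(-0.799840 + (-0.473090)) = 0.488143
t=1.380000, u=0.488143:
  k1 = f(1.380000, 0.488143) = -0.535793
  k2 = f(1.760000, 0.284542) = -0.316635
  u ← 0.488143 + (0.38/2)·(-0.535793 + (-0.316635)) = 0.326182
t=1.760000, u=0.326182:
  k1 = f(1.760000, 0.326182) = -0.358691
  k2 = f(2.140000, 0.189879) = -0.211779
  u ← 0.326182 + (0.38/2)·(-0.358691 + (-0.211779)) = 0.217793
u(2.14) ≈ 0.2178

0.2178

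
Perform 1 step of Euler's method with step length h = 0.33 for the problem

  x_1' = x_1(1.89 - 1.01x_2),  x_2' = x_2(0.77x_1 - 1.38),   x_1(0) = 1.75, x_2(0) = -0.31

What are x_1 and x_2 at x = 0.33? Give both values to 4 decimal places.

3.0223, -0.3067

Euler on (x_1,x_2): x_1_{n+1} = x_1_n + h·x_1', x_2_{n+1} = x_2_n + h·x_2'.
0.000000: (1.750000, -0.310000); f=(3.855425, 0.010075) → (3.022290, -0.306675)
(x_1(0.33), x_2(0.33)) ≈ (3.0223, -0.3067)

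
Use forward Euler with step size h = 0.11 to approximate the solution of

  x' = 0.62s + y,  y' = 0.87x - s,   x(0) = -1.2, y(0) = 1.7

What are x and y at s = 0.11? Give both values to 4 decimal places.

-1.0130, 1.5852

Euler on (x,y): x_{n+1} = x_n + h·x', y_{n+1} = y_n + h·y'.
0.000000: (-1.200000, 1.700000); f=(1.700000, -1.044000) → (-1.013000, 1.585160)
(x(0.11), y(0.11)) ≈ (-1.0130, 1.5852)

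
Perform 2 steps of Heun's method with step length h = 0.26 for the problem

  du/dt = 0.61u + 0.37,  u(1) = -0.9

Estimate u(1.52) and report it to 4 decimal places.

Heun: k1 = f(t_n, u_n); k2 = f(t_n + h, u_n + h·k1); u_{n+1} = u_n + (h/2)·(k1 + k2).
t=1.000000, u=-0.900000:
  k1 = f(1.000000, -0.900000) = -0.179000
  k2 = f(1.260000, -0.946540) = -0.207389
  u ← -0.900000 + (0.26/2)·(-0.179000 + (-0.207389)) = -0.950231
t=1.260000, u=-0.950231:
  k1 = f(1.260000, -0.950231) = -0.209641
  k2 = f(1.520000, -1.004737) = -0.242890
  u ← -0.950231 + (0.26/2)·(-0.209641 + (-0.242890)) = -1.009060
u(1.52) ≈ -1.0091

-1.0091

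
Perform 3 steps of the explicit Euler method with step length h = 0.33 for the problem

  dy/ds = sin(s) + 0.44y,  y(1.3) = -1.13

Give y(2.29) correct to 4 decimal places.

Euler: y_{n+1} = y_n + h·f(s_n, y_n).
s=1.300000, y=-1.130000: f=0.466358 → y ← -1.130000 + 0.33·0.466358 = -0.976102
s=1.630000, y=-0.976102: f=0.568763 → y ← -0.976102 + 0.33·0.568763 = -0.788410
s=1.960000, y=-0.788410: f=0.578311 → y ← -0.788410 + 0.33·0.578311 = -0.597567
y(2.29) ≈ -0.5976

-0.5976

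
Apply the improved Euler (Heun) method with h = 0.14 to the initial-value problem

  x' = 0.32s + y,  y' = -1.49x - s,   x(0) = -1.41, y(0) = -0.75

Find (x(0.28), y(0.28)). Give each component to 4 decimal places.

-1.5251, -0.1671

Heun on (x,y): k1 = f(s_n, state_n); k2 = f(s_n + h, state_n + h·k1); state_{n+1} = state_n + (h/2)·(k1 + k2).
0.000000: (-1.410000, -0.750000)
  k1 = (-0.750000, 2.100900)
  predictor → (-1.515000, -0.455874)
  k2 = (-0.411074, 2.117350)
  → (-1.491275, -0.454723)
0.140000: (-1.491275, -0.454723)
  k1 = (-0.409923, 2.082000)
  predictor → (-1.548664, -0.163242)
  k2 = (-0.073642, 2.027510)
  → (-1.525125, -0.167057)
(x(0.28), y(0.28)) ≈ (-1.5251, -0.1671)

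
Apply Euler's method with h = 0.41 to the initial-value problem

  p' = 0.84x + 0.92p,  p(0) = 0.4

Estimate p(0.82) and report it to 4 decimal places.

0.8999

Euler: p_{n+1} = p_n + h·f(x_n, p_n).
x=0.000000, p=0.400000: f=0.368000 → p ← 0.400000 + 0.41·0.368000 = 0.550880
x=0.410000, p=0.550880: f=0.851210 → p ← 0.550880 + 0.41·0.851210 = 0.899876
p(0.82) ≈ 0.8999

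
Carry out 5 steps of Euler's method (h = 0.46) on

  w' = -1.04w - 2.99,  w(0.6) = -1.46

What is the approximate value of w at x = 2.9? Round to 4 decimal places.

-2.8204

Euler: w_{n+1} = w_n + h·f(x_n, w_n).
x=0.600000, w=-1.460000: f=-1.471600 → w ← -1.460000 + 0.46·(-1.471600) = -2.136936
x=1.060000, w=-2.136936: f=-0.767587 → w ← -2.136936 + 0.46·(-0.767587) = -2.490026
x=1.520000, w=-2.490026: f=-0.400373 → w ← -2.490026 + 0.46·(-0.400373) = -2.674197
x=1.980000, w=-2.674197: f=-0.208835 → w ← -2.674197 + 0.46·(-0.208835) = -2.770261
x=2.440000, w=-2.770261: f=-0.108928 → w ← -2.770261 + 0.46·(-0.108928) = -2.820368
w(2.9) ≈ -2.8204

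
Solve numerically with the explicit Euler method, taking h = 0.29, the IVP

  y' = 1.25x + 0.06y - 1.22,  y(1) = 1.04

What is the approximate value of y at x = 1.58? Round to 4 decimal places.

Euler: y_{n+1} = y_n + h·f(x_n, y_n).
x=1.000000, y=1.040000: f=0.092400 → y ← 1.040000 + 0.29·0.092400 = 1.066796
x=1.290000, y=1.066796: f=0.456508 → y ← 1.066796 + 0.29·0.456508 = 1.199183
y(1.58) ≈ 1.1992

1.1992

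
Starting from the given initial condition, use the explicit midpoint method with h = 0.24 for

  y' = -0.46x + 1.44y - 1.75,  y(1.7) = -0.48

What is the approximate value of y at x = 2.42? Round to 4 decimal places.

-4.6178

Midpoint: k1 = f(x_n, y_n); k2 = f(x_n + h/2, y_n + (h/2)·k1); y_{n+1} = y_n + h·k2.
x=1.700000, y=-0.480000:
  k1 = f(1.700000, -0.480000) = -3.223200
  k2 = f(1.820000, -0.866784) = -3.835369
  y ← -0.480000 + 0.24·(-3.835369) = -1.400489
x=1.940000, y=-1.400489:
  k1 = f(1.940000, -1.400489) = -4.659104
  k2 = f(2.060000, -1.959581) = -5.519397
  y ← -1.400489 + 0.24·(-5.519397) = -2.725144
x=2.180000, y=-2.725144:
  k1 = f(2.180000, -2.725144) = -6.677007
  k2 = f(2.300000, -3.526385) = -7.885994
  y ← -2.725144 + 0.24·(-7.885994) = -4.617782
y(2.42) ≈ -4.6178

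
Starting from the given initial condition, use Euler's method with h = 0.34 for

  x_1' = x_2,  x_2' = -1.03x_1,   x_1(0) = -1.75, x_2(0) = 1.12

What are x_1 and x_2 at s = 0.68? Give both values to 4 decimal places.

Euler on (x_1,x_2): x_1_{n+1} = x_1_n + h·x_1', x_2_{n+1} = x_2_n + h·x_2'.
0.000000: (-1.750000, 1.120000); f=(1.120000, 1.802500) → (-1.369200, 1.732850)
0.340000: (-1.369200, 1.732850); f=(1.732850, 1.410276) → (-0.780031, 2.212344)
(x_1(0.68), x_2(0.68)) ≈ (-0.7800, 2.2123)

-0.7800, 2.2123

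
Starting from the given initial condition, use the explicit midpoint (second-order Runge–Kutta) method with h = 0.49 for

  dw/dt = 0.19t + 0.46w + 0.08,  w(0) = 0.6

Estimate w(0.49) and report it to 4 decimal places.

Midpoint: k1 = f(t_n, w_n); k2 = f(t_n + h/2, w_n + (h/2)·k1); w_{n+1} = w_n + h·k2.
t=0.000000, w=0.600000:
  k1 = f(0.000000, 0.600000) = 0.356000
  k2 = f(0.245000, 0.687220) = 0.442671
  w ← 0.600000 + 0.49·0.442671 = 0.816909
w(0.49) ≈ 0.8169

0.8169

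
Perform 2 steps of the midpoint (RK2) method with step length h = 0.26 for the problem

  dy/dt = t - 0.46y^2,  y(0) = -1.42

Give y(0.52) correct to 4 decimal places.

-1.9575

Midpoint: k1 = f(t_n, y_n); k2 = f(t_n + h/2, y_n + (h/2)·k1); y_{n+1} = y_n + h·k2.
t=0.000000, y=-1.420000:
  k1 = f(0.000000, -1.420000) = -0.927544
  k2 = f(0.130000, -1.540581) = -0.961759
  y ← -1.420000 + 0.26·(-0.961759) = -1.670057
t=0.260000, y=-1.670057:
  k1 = f(0.260000, -1.670057) = -1.022982
  k2 = f(0.390000, -1.803045) = -1.105447
  y ← -1.670057 + 0.26·(-1.105447) = -1.957473
y(0.52) ≈ -1.9575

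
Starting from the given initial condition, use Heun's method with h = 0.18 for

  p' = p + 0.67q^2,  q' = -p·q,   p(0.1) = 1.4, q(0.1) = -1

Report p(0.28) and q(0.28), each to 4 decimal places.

Heun on (p,q): k1 = f(t_n, state_n); k2 = f(t_n + h, state_n + h·k1); state_{n+1} = state_n + (h/2)·(k1 + k2).
0.100000: (1.400000, -1.000000)
  k1 = (2.070000, 1.400000)
  predictor → (1.772600, -0.748000)
  k2 = (2.147468, 1.325905)
  → (1.779572, -0.754669)
(p(0.28), q(0.28)) ≈ (1.7796, -0.7547)

1.7796, -0.7547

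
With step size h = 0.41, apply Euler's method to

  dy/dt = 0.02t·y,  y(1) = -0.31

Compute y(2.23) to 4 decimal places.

Euler: y_{n+1} = y_n + h·f(t_n, y_n).
t=1.000000, y=-0.310000: f=-0.006200 → y ← -0.310000 + 0.41·(-0.006200) = -0.312542
t=1.410000, y=-0.312542: f=-0.008814 → y ← -0.312542 + 0.41·(-0.008814) = -0.316156
t=1.820000, y=-0.316156: f=-0.011508 → y ← -0.316156 + 0.41·(-0.011508) = -0.320874
y(2.23) ≈ -0.3209

-0.3209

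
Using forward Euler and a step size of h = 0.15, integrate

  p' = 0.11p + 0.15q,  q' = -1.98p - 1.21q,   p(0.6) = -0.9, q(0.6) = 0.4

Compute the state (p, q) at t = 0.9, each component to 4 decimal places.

-0.9074, 0.7558

Euler on (p,q): p_{n+1} = p_n + h·p', q_{n+1} = q_n + h·q'.
0.600000: (-0.900000, 0.400000); f=(-0.039000, 1.298000) → (-0.905850, 0.594700)
0.750000: (-0.905850, 0.594700); f=(-0.010439, 1.073996) → (-0.907416, 0.755799)
(p(0.9), q(0.9)) ≈ (-0.9074, 0.7558)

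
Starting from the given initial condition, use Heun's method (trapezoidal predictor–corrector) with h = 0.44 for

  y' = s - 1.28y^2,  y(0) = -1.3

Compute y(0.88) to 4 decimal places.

Heun: k1 = f(s_n, y_n); k2 = f(s_n + h, y_n + h·k1); y_{n+1} = y_n + (h/2)·(k1 + k2).
s=0.000000, y=-1.300000:
  k1 = f(0.000000, -1.300000) = -2.163200
  k2 = f(0.440000, -2.251808) = -6.050418
  y ← -1.300000 + (0.44/2)·(-2.163200 + (-6.050418)) = -3.106996
s=0.440000, y=-3.106996:
  k1 = f(0.440000, -3.106996) = -11.916383
  k2 = f(0.880000, -8.350205) = -88.369173
  y ← -3.106996 + (0.44/2)·(-11.916383 + (-88.369173)) = -25.169818
y(0.88) ≈ -25.1698

-25.1698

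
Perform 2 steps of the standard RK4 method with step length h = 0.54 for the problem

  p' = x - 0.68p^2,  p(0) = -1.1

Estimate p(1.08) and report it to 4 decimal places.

RK4: k1 = f(x_n, p_n); k2 = f(x_n + h/2, p_n + (h/2)·k1); k3 = f(x_n + h/2, p_n + (h/2)·k2); k4 = f(x_n + h, p_n + h·k3); p_{n+1} = p_n + (h/6)·(k1 + 2k2 + 2k3 + k4).
x=0.000000, p=-1.100000:
  k1 = f(0.000000, -1.100000) = -0.822800
  k2 = f(0.270000, -1.322156) = -0.918706
  k3 = f(0.270000, -1.348051) = -0.965723
  k4 = f(0.540000, -1.621491) = -1.247878
  p ← -1.100000 + (0.54/6)·(k1 + 2k2 + 2k3 + k4) = -1.625558
x=0.540000, p=-1.625558:
  k1 = f(0.540000, -1.625558) = -1.256859
  k2 = f(0.810000, -1.964910) = -1.815393
  k3 = f(0.810000, -2.115714) = -2.233848
  k4 = f(1.080000, -2.831836) = -4.373121
  p ← -1.625558 + (0.54/6)·(k1 + 2k2 + 2k3 + k4) = -2.861120
p(1.08) ≈ -2.8611

-2.8611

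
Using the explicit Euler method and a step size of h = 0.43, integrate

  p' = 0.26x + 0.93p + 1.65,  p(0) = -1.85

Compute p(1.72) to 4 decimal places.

-1.6923

Euler: p_{n+1} = p_n + h·f(x_n, p_n).
x=0.000000, p=-1.850000: f=-0.070500 → p ← -1.850000 + 0.43·(-0.070500) = -1.880315
x=0.430000, p=-1.880315: f=0.013107 → p ← -1.880315 + 0.43·0.013107 = -1.874679
x=0.860000, p=-1.874679: f=0.130149 → p ← -1.874679 + 0.43·0.130149 = -1.818715
x=1.290000, p=-1.818715: f=0.293995 → p ← -1.818715 + 0.43·0.293995 = -1.692297
p(1.72) ≈ -1.6923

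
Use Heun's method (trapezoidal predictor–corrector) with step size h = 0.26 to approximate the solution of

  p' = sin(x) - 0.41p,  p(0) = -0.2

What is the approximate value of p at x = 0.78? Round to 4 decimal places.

Heun: k1 = f(x_n, p_n); k2 = f(x_n + h, p_n + h·k1); p_{n+1} = p_n + (h/2)·(k1 + k2).
x=0.000000, p=-0.200000:
  k1 = f(0.000000, -0.200000) = 0.082000
  k2 = f(0.260000, -0.178680) = 0.330339
  p ← -0.200000 + (0.26/2)·(0.082000 + 0.330339) = -0.146396
x=0.260000, p=-0.146396:
  k1 = f(0.260000, -0.146396) = 0.317103
  k2 = f(0.520000, -0.063949) = 0.523099
  p ← -0.146396 + (0.26/2)·(0.317103 + 0.523099) = -0.037170
x=0.520000, p=-0.037170:
  k1 = f(0.520000, -0.037170) = 0.512120
  k2 = f(0.780000, 0.095982) = 0.663927
  p ← -0.037170 + (0.26/2)·(0.512120 + 0.663927) = 0.115716
p(0.78) ≈ 0.1157

0.1157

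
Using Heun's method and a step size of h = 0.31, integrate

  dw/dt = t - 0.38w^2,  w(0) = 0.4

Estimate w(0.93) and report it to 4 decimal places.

0.7416

Heun: k1 = f(t_n, w_n); k2 = f(t_n + h, w_n + h·k1); w_{n+1} = w_n + (h/2)·(k1 + k2).
t=0.000000, w=0.400000:
  k1 = f(0.000000, 0.400000) = -0.060800
  k2 = f(0.310000, 0.381152) = 0.254795
  w ← 0.400000 + (0.31/2)·(-0.060800 + 0.254795) = 0.430069
t=0.310000, w=0.430069:
  k1 = f(0.310000, 0.430069) = 0.239715
  k2 = f(0.620000, 0.504381) = 0.523328
  w ← 0.430069 + (0.31/2)·(0.239715 + 0.523328) = 0.548341
t=0.620000, w=0.548341:
  k1 = f(0.620000, 0.548341) = 0.505742
  k2 = f(0.930000, 0.705121) = 0.741066
  w ← 0.548341 + (0.31/2)·(0.505742 + 0.741066) = 0.741596
w(0.93) ≈ 0.7416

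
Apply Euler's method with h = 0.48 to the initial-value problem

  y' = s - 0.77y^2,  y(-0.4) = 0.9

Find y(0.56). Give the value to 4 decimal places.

0.3853

Euler: y_{n+1} = y_n + h·f(s_n, y_n).
s=-0.400000, y=0.900000: f=-1.023700 → y ← 0.900000 + 0.48·(-1.023700) = 0.408624
s=0.080000, y=0.408624: f=-0.048570 → y ← 0.408624 + 0.48·(-0.048570) = 0.385311
y(0.56) ≈ 0.3853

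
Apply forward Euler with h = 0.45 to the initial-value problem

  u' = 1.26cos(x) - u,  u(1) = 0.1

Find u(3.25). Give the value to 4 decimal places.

-0.7644

Euler: u_{n+1} = u_n + h·f(x_n, u_n).
x=1.000000, u=0.100000: f=0.580781 → u ← 0.100000 + 0.45·0.580781 = 0.361351
x=1.450000, u=0.361351: f=-0.209518 → u ← 0.361351 + 0.45·(-0.209518) = 0.267068
x=1.900000, u=0.267068: f=-0.674413 → u ← 0.267068 + 0.45·(-0.674413) = -0.036418
x=2.350000, u=-0.036418: f=-0.849001 → u ← -0.036418 + 0.45·(-0.849001) = -0.418468
x=2.800000, u=-0.418468: f=-0.768732 → u ← -0.418468 + 0.45·(-0.768732) = -0.764397
u(3.25) ≈ -0.7644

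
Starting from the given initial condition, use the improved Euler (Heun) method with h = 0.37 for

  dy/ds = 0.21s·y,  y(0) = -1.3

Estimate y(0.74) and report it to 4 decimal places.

-1.3766

Heun: k1 = f(s_n, y_n); k2 = f(s_n + h, y_n + h·k1); y_{n+1} = y_n + (h/2)·(k1 + k2).
s=0.000000, y=-1.300000:
  k1 = f(0.000000, -1.300000) = 0.000000
  k2 = f(0.370000, -1.300000) = -0.101010
  y ← -1.300000 + (0.37/2)·(0.000000 + (-0.101010)) = -1.318687
s=0.370000, y=-1.318687:
  k1 = f(0.370000, -1.318687) = -0.102462
  k2 = f(0.740000, -1.356598) = -0.210815
  y ← -1.318687 + (0.37/2)·(-0.102462 + (-0.210815)) = -1.376643
y(0.74) ≈ -1.3766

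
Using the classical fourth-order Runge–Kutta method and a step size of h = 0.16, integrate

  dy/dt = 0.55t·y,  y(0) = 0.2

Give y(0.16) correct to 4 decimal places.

0.2014

RK4: k1 = f(t_n, y_n); k2 = f(t_n + h/2, y_n + (h/2)·k1); k3 = f(t_n + h/2, y_n + (h/2)·k2); k4 = f(t_n + h, y_n + h·k3); y_{n+1} = y_n + (h/6)·(k1 + 2k2 + 2k3 + k4).
t=0.000000, y=0.200000:
  k1 = f(0.000000, 0.200000) = 0.000000
  k2 = f(0.080000, 0.200000) = 0.008800
  k3 = f(0.080000, 0.200704) = 0.008831
  k4 = f(0.160000, 0.201413) = 0.017724
  y ← 0.200000 + (0.16/6)·(k1 + 2k2 + 2k3 + k4) = 0.201413
y(0.16) ≈ 0.2014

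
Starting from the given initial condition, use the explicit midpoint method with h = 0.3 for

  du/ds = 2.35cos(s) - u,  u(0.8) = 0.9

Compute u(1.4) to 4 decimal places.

0.9245

Midpoint: k1 = f(s_n, u_n); k2 = f(s_n + h/2, u_n + (h/2)·k1); u_{n+1} = u_n + h·k2.
s=0.800000, u=0.900000:
  k1 = f(0.800000, 0.900000) = 0.737261
  k2 = f(0.950000, 1.010589) = 0.356366
  u ← 0.900000 + 0.3·0.356366 = 1.006910
s=1.100000, u=1.006910:
  k1 = f(1.100000, 1.006910) = 0.059041
  k2 = f(1.250000, 1.015766) = -0.274758
  u ← 1.006910 + 0.3·(-0.274758) = 0.924482
u(1.4) ≈ 0.9245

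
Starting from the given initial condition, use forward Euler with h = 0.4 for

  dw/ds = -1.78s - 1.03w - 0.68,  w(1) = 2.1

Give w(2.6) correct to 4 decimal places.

-3.1396

Euler: w_{n+1} = w_n + h·f(s_n, w_n).
s=1.000000, w=2.100000: f=-4.623000 → w ← 2.100000 + 0.4·(-4.623000) = 0.250800
s=1.400000, w=0.250800: f=-3.430324 → w ← 0.250800 + 0.4·(-3.430324) = -1.121330
s=1.800000, w=-1.121330: f=-2.729031 → w ← -1.121330 + 0.4·(-2.729031) = -2.212942
s=2.200000, w=-2.212942: f=-2.316670 → w ← -2.212942 + 0.4·(-2.316670) = -3.139610
w(2.6) ≈ -3.1396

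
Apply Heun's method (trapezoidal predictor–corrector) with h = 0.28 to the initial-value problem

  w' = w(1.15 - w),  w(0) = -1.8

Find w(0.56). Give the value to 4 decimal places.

-30.1742

Heun: k1 = f(t_n, w_n); k2 = f(t_n + h, w_n + h·k1); w_{n+1} = w_n + (h/2)·(k1 + k2).
t=0.000000, w=-1.800000:
  k1 = f(0.000000, -1.800000) = -5.310000
  k2 = f(0.280000, -3.286800) = -14.582874
  w ← -1.800000 + (0.28/2)·(-5.310000 + (-14.582874)) = -4.585002
t=0.280000, w=-4.585002:
  k1 = f(0.280000, -4.585002) = -26.295000
  k2 = f(0.560000, -11.947602) = -156.484944
  w ← -4.585002 + (0.28/2)·(-26.295000 + (-156.484944)) = -30.174194
w(0.56) ≈ -30.1742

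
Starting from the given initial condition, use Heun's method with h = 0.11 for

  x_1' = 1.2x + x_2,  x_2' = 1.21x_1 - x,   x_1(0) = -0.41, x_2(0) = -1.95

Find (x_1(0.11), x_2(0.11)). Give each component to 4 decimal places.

-0.6202, -2.0249

Heun on (x_1,x_2): k1 = f(x_n, state_n); k2 = f(x_n + h, state_n + h·k1); state_{n+1} = state_n + (h/2)·(k1 + k2).
0.000000: (-0.410000, -1.950000)
  k1 = (-1.950000, -0.496100)
  predictor → (-0.624500, -2.004571)
  k2 = (-1.872571, -0.865645)
  → (-0.620241, -2.024896)
(x_1(0.11), x_2(0.11)) ≈ (-0.6202, -2.0249)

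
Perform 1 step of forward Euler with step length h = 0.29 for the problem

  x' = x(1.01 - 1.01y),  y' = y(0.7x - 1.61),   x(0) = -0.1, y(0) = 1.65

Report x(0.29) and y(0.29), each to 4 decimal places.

-0.0810, 0.8461

Euler on (x,y): x_{n+1} = x_n + h·x', y_{n+1} = y_n + h·y'.
0.000000: (-0.100000, 1.650000); f=(0.065650, -2.772000) → (-0.080962, 0.846120)
(x(0.29), y(0.29)) ≈ (-0.0810, 0.8461)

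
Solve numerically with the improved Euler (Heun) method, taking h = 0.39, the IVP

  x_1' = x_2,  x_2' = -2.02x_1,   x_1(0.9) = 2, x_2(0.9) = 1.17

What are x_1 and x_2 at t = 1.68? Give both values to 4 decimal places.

Heun on (x_1,x_2): k1 = f(t_n, state_n); k2 = f(t_n + h, state_n + h·k1); state_{n+1} = state_n + (h/2)·(k1 + k2).
0.900000: (2.000000, 1.170000)
  k1 = (1.170000, -4.040000)
  predictor → (2.456300, -0.405600)
  k2 = (-0.405600, -4.961726)
  → (2.149058, -0.585337)
1.290000: (2.149058, -0.585337)
  k1 = (-0.585337, -4.341097)
  predictor → (1.920777, -2.278364)
  k2 = (-2.278364, -3.879969)
  → (1.590636, -2.188444)
(x_1(1.68), x_2(1.68)) ≈ (1.5906, -2.1884)

1.5906, -2.1884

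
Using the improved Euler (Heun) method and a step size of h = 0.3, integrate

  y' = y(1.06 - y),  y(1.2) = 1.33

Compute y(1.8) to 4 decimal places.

1.1909

Heun: k1 = f(s_n, y_n); k2 = f(s_n + h, y_n + h·k1); y_{n+1} = y_n + (h/2)·(k1 + k2).
s=1.200000, y=1.330000:
  k1 = f(1.200000, 1.330000) = -0.359100
  k2 = f(1.500000, 1.222270) = -0.198338
  y ← 1.330000 + (0.3/2)·(-0.359100 + (-0.198338)) = 1.246384
s=1.500000, y=1.246384:
  k1 = f(1.500000, 1.246384) = -0.232307
  k2 = f(1.800000, 1.176692) = -0.137311
  y ← 1.246384 + (0.3/2)·(-0.232307 + (-0.137311)) = 1.190942
y(1.8) ≈ 1.1909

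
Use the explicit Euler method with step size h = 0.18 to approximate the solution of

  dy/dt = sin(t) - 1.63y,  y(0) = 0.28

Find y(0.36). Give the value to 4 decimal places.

0.1720

Euler: y_{n+1} = y_n + h·f(t_n, y_n).
t=0.000000, y=0.280000: f=-0.456400 → y ← 0.280000 + 0.18·(-0.456400) = 0.197848
t=0.180000, y=0.197848: f=-0.143463 → y ← 0.197848 + 0.18·(-0.143463) = 0.172025
y(0.36) ≈ 0.1720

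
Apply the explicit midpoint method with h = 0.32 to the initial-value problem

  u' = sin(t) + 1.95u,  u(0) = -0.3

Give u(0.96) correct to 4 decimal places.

Midpoint: k1 = f(t_n, u_n); k2 = f(t_n + h/2, u_n + (h/2)·k1); u_{n+1} = u_n + h·k2.
t=0.000000, u=-0.300000:
  k1 = f(0.000000, -0.300000) = -0.585000
  k2 = f(0.160000, -0.393600) = -0.608202
  u ← -0.300000 + 0.32·(-0.608202) = -0.494625
t=0.320000, u=-0.494625:
  k1 = f(0.320000, -0.494625) = -0.649951
  k2 = f(0.480000, -0.598617) = -0.705524
  u ← -0.494625 + 0.32·(-0.705524) = -0.720392
t=0.640000, u=-0.720392:
  k1 = f(0.640000, -0.720392) = -0.807569
  k2 = f(0.800000, -0.849603) = -0.939370
  u ← -0.720392 + 0.32·(-0.939370) = -1.020991
u(0.96) ≈ -1.0210

-1.0210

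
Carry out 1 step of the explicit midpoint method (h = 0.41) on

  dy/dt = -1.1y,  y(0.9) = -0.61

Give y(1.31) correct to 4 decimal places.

-0.3969

Midpoint: k1 = f(t_n, y_n); k2 = f(t_n + h/2, y_n + (h/2)·k1); y_{n+1} = y_n + h·k2.
t=0.900000, y=-0.610000:
  k1 = f(0.900000, -0.610000) = 0.671000
  k2 = f(1.105000, -0.472445) = 0.519690
  y ← -0.610000 + 0.41·0.519690 = -0.396927
y(1.31) ≈ -0.3969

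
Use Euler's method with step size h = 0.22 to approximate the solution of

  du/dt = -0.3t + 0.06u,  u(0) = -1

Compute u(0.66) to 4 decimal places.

-1.0839

Euler: u_{n+1} = u_n + h·f(t_n, u_n).
t=0.000000, u=-1.000000: f=-0.060000 → u ← -1.000000 + 0.22·(-0.060000) = -1.013200
t=0.220000, u=-1.013200: f=-0.126792 → u ← -1.013200 + 0.22·(-0.126792) = -1.041094
t=0.440000, u=-1.041094: f=-0.194466 → u ← -1.041094 + 0.22·(-0.194466) = -1.083877
u(0.66) ≈ -1.0839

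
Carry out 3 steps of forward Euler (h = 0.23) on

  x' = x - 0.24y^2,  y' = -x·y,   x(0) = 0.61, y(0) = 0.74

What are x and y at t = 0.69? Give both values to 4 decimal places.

Euler on (x,y): x_{n+1} = x_n + h·x', y_{n+1} = y_n + h·y'.
0.000000: (0.610000, 0.740000); f=(0.478576, -0.451400) → (0.720072, 0.636178)
0.230000: (0.720072, 0.636178); f=(0.622939, -0.458094) → (0.863348, 0.530816)
0.460000: (0.863348, 0.530816); f=(0.795725, -0.458279) → (1.046365, 0.425412)
(x(0.69), y(0.69)) ≈ (1.0464, 0.4254)

1.0464, 0.4254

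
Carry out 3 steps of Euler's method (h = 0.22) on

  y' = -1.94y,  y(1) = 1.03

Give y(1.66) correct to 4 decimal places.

Euler: y_{n+1} = y_n + h·f(t_n, y_n).
t=1.000000, y=1.030000: f=-1.998200 → y ← 1.030000 + 0.22·(-1.998200) = 0.590396
t=1.220000, y=0.590396: f=-1.145368 → y ← 0.590396 + 0.22·(-1.145368) = 0.338415
t=1.440000, y=0.338415: f=-0.656525 → y ← 0.338415 + 0.22·(-0.656525) = 0.193979
y(1.66) ≈ 0.1940

0.1940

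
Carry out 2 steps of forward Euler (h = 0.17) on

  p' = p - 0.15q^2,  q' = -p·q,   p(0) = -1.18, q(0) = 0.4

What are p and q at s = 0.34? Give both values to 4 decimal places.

Euler on (p,q): p_{n+1} = p_n + h·p', q_{n+1} = q_n + h·q'.
0.000000: (-1.180000, 0.400000); f=(-1.204000, 0.472000) → (-1.384680, 0.480240)
0.170000: (-1.384680, 0.480240); f=(-1.419275, 0.664979) → (-1.625957, 0.593286)
(p(0.34), q(0.34)) ≈ (-1.6260, 0.5933)

-1.6260, 0.5933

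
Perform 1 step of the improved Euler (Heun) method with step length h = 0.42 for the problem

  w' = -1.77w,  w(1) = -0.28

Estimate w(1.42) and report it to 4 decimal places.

-0.1492

Heun: k1 = f(t_n, w_n); k2 = f(t_n + h, w_n + h·k1); w_{n+1} = w_n + (h/2)·(k1 + k2).
t=1.000000, w=-0.280000:
  k1 = f(1.000000, -0.280000) = 0.495600
  k2 = f(1.420000, -0.071848) = 0.127171
  w ← -0.280000 + (0.42/2)·(0.495600 + 0.127171) = -0.149218
w(1.42) ≈ -0.1492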